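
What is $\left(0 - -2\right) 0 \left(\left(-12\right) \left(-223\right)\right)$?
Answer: $0$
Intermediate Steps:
$\left(0 - -2\right) 0 \left(\left(-12\right) \left(-223\right)\right) = \left(0 + 2\right) 0 \cdot 2676 = 2 \cdot 0 \cdot 2676 = 0 \cdot 2676 = 0$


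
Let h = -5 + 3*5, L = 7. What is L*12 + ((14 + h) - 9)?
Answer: 99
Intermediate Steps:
h = 10 (h = -5 + 15 = 10)
L*12 + ((14 + h) - 9) = 7*12 + ((14 + 10) - 9) = 84 + (24 - 9) = 84 + 15 = 99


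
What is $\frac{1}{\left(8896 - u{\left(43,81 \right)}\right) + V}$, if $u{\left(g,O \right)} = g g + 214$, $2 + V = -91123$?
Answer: $- \frac{1}{84292} \approx -1.1864 \cdot 10^{-5}$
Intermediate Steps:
$V = -91125$ ($V = -2 - 91123 = -91125$)
$u{\left(g,O \right)} = 214 + g^{2}$ ($u{\left(g,O \right)} = g^{2} + 214 = 214 + g^{2}$)
$\frac{1}{\left(8896 - u{\left(43,81 \right)}\right) + V} = \frac{1}{\left(8896 - \left(214 + 43^{2}\right)\right) - 91125} = \frac{1}{\left(8896 - \left(214 + 1849\right)\right) - 91125} = \frac{1}{\left(8896 - 2063\right) - 91125} = \frac{1}{6833 - 91125} = \frac{1}{-84292} = - \frac{1}{84292}$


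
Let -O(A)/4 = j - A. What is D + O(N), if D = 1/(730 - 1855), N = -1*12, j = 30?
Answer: -189001/1125 ≈ -168.00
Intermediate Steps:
N = -12
O(A) = -120 + 4*A (O(A) = -4*(30 - A) = -120 + 4*A)
D = -1/1125 (D = 1/(-1125) = -1/1125 ≈ -0.00088889)
D + O(N) = -1/1125 + (-120 + 4*(-12)) = -1/1125 + (-120 - 48) = -1/1125 - 168 = -189001/1125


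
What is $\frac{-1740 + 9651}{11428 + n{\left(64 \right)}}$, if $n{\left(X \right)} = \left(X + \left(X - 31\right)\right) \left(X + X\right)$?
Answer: $\frac{2637}{7948} \approx 0.33178$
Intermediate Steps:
$n{\left(X \right)} = 2 X \left(-31 + 2 X\right)$ ($n{\left(X \right)} = \left(X + \left(X - 31\right)\right) 2 X = \left(X + \left(-31 + X\right)\right) 2 X = \left(-31 + 2 X\right) 2 X = 2 X \left(-31 + 2 X\right)$)
$\frac{-1740 + 9651}{11428 + n{\left(64 \right)}} = \frac{-1740 + 9651}{11428 + 2 \cdot 64 \left(-31 + 2 \cdot 64\right)} = \frac{7911}{11428 + 2 \cdot 64 \left(-31 + 128\right)} = \frac{7911}{11428 + 2 \cdot 64 \cdot 97} = \frac{7911}{11428 + 12416} = \frac{7911}{23844} = 7911 \cdot \frac{1}{23844} = \frac{2637}{7948}$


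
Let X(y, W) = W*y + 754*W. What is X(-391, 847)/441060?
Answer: 102487/147020 ≈ 0.69710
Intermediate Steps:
X(y, W) = 754*W + W*y
X(-391, 847)/441060 = (847*(754 - 391))/441060 = (847*363)*(1/441060) = 307461*(1/441060) = 102487/147020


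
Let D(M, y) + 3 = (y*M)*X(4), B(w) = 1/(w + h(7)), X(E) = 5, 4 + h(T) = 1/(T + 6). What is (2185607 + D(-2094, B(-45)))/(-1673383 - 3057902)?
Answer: -231696709/501516210 ≈ -0.46199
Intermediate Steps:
h(T) = -4 + 1/(6 + T) (h(T) = -4 + 1/(T + 6) = -4 + 1/(6 + T))
B(w) = 1/(-51/13 + w) (B(w) = 1/(w + (-23 - 4*7)/(6 + 7)) = 1/(w + (-23 - 28)/13) = 1/(w + (1/13)*(-51)) = 1/(w - 51/13) = 1/(-51/13 + w))
D(M, y) = -3 + 5*M*y (D(M, y) = -3 + (y*M)*5 = -3 + (M*y)*5 = -3 + 5*M*y)
(2185607 + D(-2094, B(-45)))/(-1673383 - 3057902) = (2185607 + (-3 + 5*(-2094)*(13/(-51 + 13*(-45)))))/(-1673383 - 3057902) = (2185607 + (-3 + 5*(-2094)*(13/(-51 - 585))))/(-4731285) = (2185607 + (-3 + 5*(-2094)*(13/(-636))))*(-1/4731285) = (2185607 + (-3 + 5*(-2094)*(13*(-1/636))))*(-1/4731285) = (2185607 + (-3 + 5*(-2094)*(-13/636)))*(-1/4731285) = (2185607 + (-3 + 22685/106))*(-1/4731285) = (2185607 + 22367/106)*(-1/4731285) = (231696709/106)*(-1/4731285) = -231696709/501516210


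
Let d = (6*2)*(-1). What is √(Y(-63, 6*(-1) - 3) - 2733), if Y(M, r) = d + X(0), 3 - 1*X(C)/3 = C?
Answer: 12*I*√19 ≈ 52.307*I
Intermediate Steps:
X(C) = 9 - 3*C
d = -12 (d = 12*(-1) = -12)
Y(M, r) = -3 (Y(M, r) = -12 + (9 - 3*0) = -12 + (9 + 0) = -12 + 9 = -3)
√(Y(-63, 6*(-1) - 3) - 2733) = √(-3 - 2733) = √(-2736) = 12*I*√19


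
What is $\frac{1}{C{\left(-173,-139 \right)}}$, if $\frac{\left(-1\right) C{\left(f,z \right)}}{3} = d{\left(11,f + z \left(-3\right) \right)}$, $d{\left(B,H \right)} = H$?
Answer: $- \frac{1}{732} \approx -0.0013661$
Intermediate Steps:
$C{\left(f,z \right)} = - 3 f + 9 z$ ($C{\left(f,z \right)} = - 3 \left(f + z \left(-3\right)\right) = - 3 \left(f - 3 z\right) = - 3 f + 9 z$)
$\frac{1}{C{\left(-173,-139 \right)}} = \frac{1}{\left(-3\right) \left(-173\right) + 9 \left(-139\right)} = \frac{1}{519 - 1251} = \frac{1}{-732} = - \frac{1}{732}$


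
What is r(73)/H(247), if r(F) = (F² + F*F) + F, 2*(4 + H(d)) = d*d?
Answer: 21462/61001 ≈ 0.35183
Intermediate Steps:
H(d) = -4 + d²/2 (H(d) = -4 + (d*d)/2 = -4 + d²/2)
r(F) = F + 2*F² (r(F) = (F² + F²) + F = 2*F² + F = F + 2*F²)
r(73)/H(247) = (73*(1 + 2*73))/(-4 + (½)*247²) = (73*(1 + 146))/(-4 + (½)*61009) = (73*147)/(-4 + 61009/2) = 10731/(61001/2) = 10731*(2/61001) = 21462/61001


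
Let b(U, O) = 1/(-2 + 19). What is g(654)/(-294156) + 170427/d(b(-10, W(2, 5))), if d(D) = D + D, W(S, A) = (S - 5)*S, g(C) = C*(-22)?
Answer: 71020512265/49026 ≈ 1.4486e+6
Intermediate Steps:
g(C) = -22*C
W(S, A) = S*(-5 + S) (W(S, A) = (-5 + S)*S = S*(-5 + S))
b(U, O) = 1/17
d(D) = 2*D
g(654)/(-294156) + 170427/d(b(-10, W(2, 5))) = -22*654/(-294156) + 170427/((2*(1/17))) = -14388*(-1/294156) + 170427/(2/17) = 1199/24513 + 170427*(17/2) = 1199/24513 + 2897259/2 = 71020512265/49026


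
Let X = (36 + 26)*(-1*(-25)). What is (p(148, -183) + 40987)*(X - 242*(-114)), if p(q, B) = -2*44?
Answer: 1191715062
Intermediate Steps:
p(q, B) = -88
X = 1550 (X = 62*25 = 1550)
(p(148, -183) + 40987)*(X - 242*(-114)) = (-88 + 40987)*(1550 - 242*(-114)) = 40899*(1550 + 27588) = 40899*29138 = 1191715062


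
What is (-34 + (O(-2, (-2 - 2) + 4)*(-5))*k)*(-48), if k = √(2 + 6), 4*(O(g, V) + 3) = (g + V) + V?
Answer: 1632 - 1680*√2 ≈ -743.88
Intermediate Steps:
O(g, V) = -3 + V/2 + g/4 (O(g, V) = -3 + ((g + V) + V)/4 = -3 + ((V + g) + V)/4 = -3 + (g + 2*V)/4 = -3 + (V/2 + g/4) = -3 + V/2 + g/4)
k = 2*√2 (k = √8 = 2*√2 ≈ 2.8284)
(-34 + (O(-2, (-2 - 2) + 4)*(-5))*k)*(-48) = (-34 + ((-3 + ((-2 - 2) + 4)/2 + (¼)*(-2))*(-5))*(2*√2))*(-48) = (-34 + ((-3 + (-4 + 4)/2 - ½)*(-5))*(2*√2))*(-48) = (-34 + ((-3 + (½)*0 - ½)*(-5))*(2*√2))*(-48) = (-34 + ((-3 + 0 - ½)*(-5))*(2*√2))*(-48) = (-34 + (-7/2*(-5))*(2*√2))*(-48) = (-34 + 35*(2*√2)/2)*(-48) = (-34 + 35*√2)*(-48) = 1632 - 1680*√2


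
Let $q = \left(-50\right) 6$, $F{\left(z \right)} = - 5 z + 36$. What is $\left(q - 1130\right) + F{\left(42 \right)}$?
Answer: $-1604$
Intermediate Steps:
$F{\left(z \right)} = 36 - 5 z$
$q = -300$
$\left(q - 1130\right) + F{\left(42 \right)} = \left(-300 - 1130\right) + \left(36 - 210\right) = -1430 + \left(36 - 210\right) = -1430 - 174 = -1604$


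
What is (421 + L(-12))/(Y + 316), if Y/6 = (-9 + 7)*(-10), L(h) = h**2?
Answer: 565/436 ≈ 1.2959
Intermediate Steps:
Y = 120 (Y = 6*((-9 + 7)*(-10)) = 6*(-2*(-10)) = 6*20 = 120)
(421 + L(-12))/(Y + 316) = (421 + (-12)**2)/(120 + 316) = (421 + 144)/436 = 565*(1/436) = 565/436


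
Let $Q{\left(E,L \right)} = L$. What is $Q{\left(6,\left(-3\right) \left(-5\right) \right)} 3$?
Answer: $45$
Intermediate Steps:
$Q{\left(6,\left(-3\right) \left(-5\right) \right)} 3 = \left(-3\right) \left(-5\right) 3 = 15 \cdot 3 = 45$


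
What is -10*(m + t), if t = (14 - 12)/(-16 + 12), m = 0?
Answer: 5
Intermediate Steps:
t = -½ (t = 2/(-4) = 2*(-¼) = -½ ≈ -0.50000)
-10*(m + t) = -10*(0 - ½) = -10*(-½) = 5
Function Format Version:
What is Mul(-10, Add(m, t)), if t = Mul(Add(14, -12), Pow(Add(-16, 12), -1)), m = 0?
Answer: 5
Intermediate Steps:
t = Rational(-1, 2) (t = Mul(2, Pow(-4, -1)) = Mul(2, Rational(-1, 4)) = Rational(-1, 2) ≈ -0.50000)
Mul(-10, Add(m, t)) = Mul(-10, Add(0, Rational(-1, 2))) = Mul(-10, Rational(-1, 2)) = 5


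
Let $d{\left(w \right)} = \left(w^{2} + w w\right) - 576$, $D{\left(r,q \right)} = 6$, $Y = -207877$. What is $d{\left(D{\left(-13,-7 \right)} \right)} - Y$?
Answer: $207373$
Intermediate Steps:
$d{\left(w \right)} = -576 + 2 w^{2}$ ($d{\left(w \right)} = \left(w^{2} + w^{2}\right) - 576 = 2 w^{2} - 576 = -576 + 2 w^{2}$)
$d{\left(D{\left(-13,-7 \right)} \right)} - Y = \left(-576 + 2 \cdot 6^{2}\right) - -207877 = \left(-576 + 2 \cdot 36\right) + 207877 = \left(-576 + 72\right) + 207877 = -504 + 207877 = 207373$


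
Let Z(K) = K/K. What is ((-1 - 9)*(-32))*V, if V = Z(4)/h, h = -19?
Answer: -320/19 ≈ -16.842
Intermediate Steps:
Z(K) = 1
V = -1/19 (V = 1/(-19) = 1*(-1/19) = -1/19 ≈ -0.052632)
((-1 - 9)*(-32))*V = ((-1 - 9)*(-32))*(-1/19) = -10*(-32)*(-1/19) = 320*(-1/19) = -320/19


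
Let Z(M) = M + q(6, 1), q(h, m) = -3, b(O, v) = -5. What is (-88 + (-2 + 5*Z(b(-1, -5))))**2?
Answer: 16900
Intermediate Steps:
Z(M) = -3 + M (Z(M) = M - 3 = -3 + M)
(-88 + (-2 + 5*Z(b(-1, -5))))**2 = (-88 + (-2 + 5*(-3 - 5)))**2 = (-88 + (-2 + 5*(-8)))**2 = (-88 + (-2 - 40))**2 = (-88 - 42)**2 = (-130)**2 = 16900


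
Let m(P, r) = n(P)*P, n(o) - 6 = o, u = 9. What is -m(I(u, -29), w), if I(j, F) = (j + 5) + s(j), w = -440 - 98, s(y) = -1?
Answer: -247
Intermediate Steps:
n(o) = 6 + o
w = -538
I(j, F) = 4 + j (I(j, F) = (j + 5) - 1 = (5 + j) - 1 = 4 + j)
m(P, r) = P*(6 + P) (m(P, r) = (6 + P)*P = P*(6 + P))
-m(I(u, -29), w) = -(4 + 9)*(6 + (4 + 9)) = -13*(6 + 13) = -13*19 = -1*247 = -247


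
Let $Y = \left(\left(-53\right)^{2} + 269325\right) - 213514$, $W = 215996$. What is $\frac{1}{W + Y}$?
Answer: $\frac{1}{274616} \approx 3.6414 \cdot 10^{-6}$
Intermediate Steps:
$Y = 58620$ ($Y = \left(2809 + 269325\right) - 213514 = 272134 - 213514 = 58620$)
$\frac{1}{W + Y} = \frac{1}{215996 + 58620} = \frac{1}{274616}$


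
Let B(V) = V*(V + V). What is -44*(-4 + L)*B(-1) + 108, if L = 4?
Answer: 108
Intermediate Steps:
B(V) = 2*V² (B(V) = V*(2*V) = 2*V²)
-44*(-4 + L)*B(-1) + 108 = -44*(-4 + 4)*2*(-1)² + 108 = -0*2*1 + 108 = -0*2 + 108 = -44*0 + 108 = 0 + 108 = 108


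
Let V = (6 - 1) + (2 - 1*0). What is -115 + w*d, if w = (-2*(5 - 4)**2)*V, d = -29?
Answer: 291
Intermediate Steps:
V = 7 (V = 5 + (2 + 0) = 5 + 2 = 7)
w = -14 (w = -2*(5 - 4)**2*7 = -2*1**2*7 = -2*1*7 = -2*7 = -14)
-115 + w*d = -115 - 14*(-29) = -115 + 406 = 291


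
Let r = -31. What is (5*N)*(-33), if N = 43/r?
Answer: 7095/31 ≈ 228.87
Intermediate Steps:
N = -43/31 (N = 43/(-31) = 43*(-1/31) = -43/31 ≈ -1.3871)
(5*N)*(-33) = (5*(-43/31))*(-33) = -215/31*(-33) = 7095/31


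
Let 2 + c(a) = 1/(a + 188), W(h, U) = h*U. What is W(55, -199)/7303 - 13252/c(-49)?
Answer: 13449298719/2022931 ≈ 6648.4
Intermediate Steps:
W(h, U) = U*h
c(a) = -2 + 1/(188 + a) (c(a) = -2 + 1/(a + 188) = -2 + 1/(188 + a))
W(55, -199)/7303 - 13252/c(-49) = -199*55/7303 - 13252*(188 - 49)/(-375 - 2*(-49)) = -10945*1/7303 - 13252*139/(-375 + 98) = -10945/7303 - 13252/((1/139)*(-277)) = -10945/7303 - 13252/(-277/139) = -10945/7303 - 13252*(-139/277) = -10945/7303 + 1842028/277 = 13449298719/2022931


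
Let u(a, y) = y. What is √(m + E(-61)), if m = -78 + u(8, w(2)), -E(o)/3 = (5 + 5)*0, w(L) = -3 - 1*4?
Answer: I*√85 ≈ 9.2195*I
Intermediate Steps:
w(L) = -7 (w(L) = -3 - 4 = -7)
E(o) = 0 (E(o) = -3*(5 + 5)*0 = -30*0 = -3*0 = 0)
m = -85 (m = -78 - 7 = -85)
√(m + E(-61)) = √(-85 + 0) = √(-85) = I*√85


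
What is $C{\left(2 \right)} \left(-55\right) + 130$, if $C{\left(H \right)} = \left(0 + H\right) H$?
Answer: $-90$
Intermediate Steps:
$C{\left(H \right)} = H^{2}$ ($C{\left(H \right)} = H H = H^{2}$)
$C{\left(2 \right)} \left(-55\right) + 130 = 2^{2} \left(-55\right) + 130 = 4 \left(-55\right) + 130 = -220 + 130 = -90$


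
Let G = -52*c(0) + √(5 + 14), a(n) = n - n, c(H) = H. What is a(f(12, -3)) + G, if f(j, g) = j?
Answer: √19 ≈ 4.3589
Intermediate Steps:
a(n) = 0
G = √19 (G = -52*0 + √(5 + 14) = 0 + √19 = √19 ≈ 4.3589)
a(f(12, -3)) + G = 0 + √19 = √19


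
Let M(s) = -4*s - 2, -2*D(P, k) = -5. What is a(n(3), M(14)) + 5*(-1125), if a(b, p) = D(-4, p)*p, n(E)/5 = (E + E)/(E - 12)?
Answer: -5770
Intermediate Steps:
D(P, k) = 5/2 (D(P, k) = -1/2*(-5) = 5/2)
M(s) = -2 - 4*s
n(E) = 10*E/(-12 + E) (n(E) = 5*((E + E)/(E - 12)) = 5*((2*E)/(-12 + E)) = 5*(2*E/(-12 + E)) = 10*E/(-12 + E))
a(b, p) = 5*p/2
a(n(3), M(14)) + 5*(-1125) = 5*(-2 - 4*14)/2 + 5*(-1125) = 5*(-2 - 56)/2 - 5625 = (5/2)*(-58) - 5625 = -145 - 5625 = -5770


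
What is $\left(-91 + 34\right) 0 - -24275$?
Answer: $24275$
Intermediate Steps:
$\left(-91 + 34\right) 0 - -24275 = \left(-57\right) 0 + 24275 = 0 + 24275 = 24275$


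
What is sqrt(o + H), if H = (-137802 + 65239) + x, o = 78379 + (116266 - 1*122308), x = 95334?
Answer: 2*sqrt(23777) ≈ 308.40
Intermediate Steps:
o = 72337 (o = 78379 + (116266 - 122308) = 78379 - 6042 = 72337)
H = 22771 (H = (-137802 + 65239) + 95334 = -72563 + 95334 = 22771)
sqrt(o + H) = sqrt(72337 + 22771) = sqrt(95108) = 2*sqrt(23777)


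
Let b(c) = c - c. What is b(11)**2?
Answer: 0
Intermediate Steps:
b(c) = 0
b(11)**2 = 0**2 = 0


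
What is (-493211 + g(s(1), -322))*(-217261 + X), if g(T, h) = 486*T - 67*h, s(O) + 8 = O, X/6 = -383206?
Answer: 1195434218383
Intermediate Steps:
X = -2299236 (X = 6*(-383206) = -2299236)
s(O) = -8 + O
g(T, h) = -67*h + 486*T
(-493211 + g(s(1), -322))*(-217261 + X) = (-493211 + (-67*(-322) + 486*(-8 + 1)))*(-217261 - 2299236) = (-493211 + (21574 + 486*(-7)))*(-2516497) = (-493211 + (21574 - 3402))*(-2516497) = (-493211 + 18172)*(-2516497) = -475039*(-2516497) = 1195434218383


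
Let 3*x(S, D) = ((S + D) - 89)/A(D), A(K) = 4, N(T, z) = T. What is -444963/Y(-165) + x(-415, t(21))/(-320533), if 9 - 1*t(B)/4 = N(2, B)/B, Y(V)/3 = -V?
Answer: -998377141708/1110646845 ≈ -898.92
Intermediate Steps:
Y(V) = -3*V (Y(V) = 3*(-V) = -3*V)
t(B) = 36 - 8/B
x(S, D) = -89/12 + D/12 + S/12 (x(S, D) = (((S + D) - 89)/4)/3 = (((D + S) - 89)*(¼))/3 = ((-89 + D + S)*(¼))/3 = (-89/4 + D/4 + S/4)/3 = -89/12 + D/12 + S/12)
-444963/Y(-165) + x(-415, t(21))/(-320533) = -444963/((-3*(-165))) + (-89/12 + (36 - 8/21)/12 + (1/12)*(-415))/(-320533) = -444963/495 + (-89/12 + (36 - 8*1/21)/12 - 415/12)*(-1/320533) = -444963*1/495 + (-89/12 + (36 - 8/21)/12 - 415/12)*(-1/320533) = -148321/165 + (-89/12 + (1/12)*(748/21) - 415/12)*(-1/320533) = -148321/165 + (-89/12 + 187/63 - 415/12)*(-1/320533) = -148321/165 - 2459/63*(-1/320533) = -148321/165 + 2459/20193579 = -998377141708/1110646845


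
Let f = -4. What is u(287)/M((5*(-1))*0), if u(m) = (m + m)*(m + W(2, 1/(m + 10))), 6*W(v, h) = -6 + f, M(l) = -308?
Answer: -17548/33 ≈ -531.76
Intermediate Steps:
W(v, h) = -5/3 (W(v, h) = (-6 - 4)/6 = (⅙)*(-10) = -5/3)
u(m) = 2*m*(-5/3 + m) (u(m) = (m + m)*(m - 5/3) = (2*m)*(-5/3 + m) = 2*m*(-5/3 + m))
u(287)/M((5*(-1))*0) = ((⅔)*287*(-5 + 3*287))/(-308) = ((⅔)*287*(-5 + 861))*(-1/308) = ((⅔)*287*856)*(-1/308) = (491344/3)*(-1/308) = -17548/33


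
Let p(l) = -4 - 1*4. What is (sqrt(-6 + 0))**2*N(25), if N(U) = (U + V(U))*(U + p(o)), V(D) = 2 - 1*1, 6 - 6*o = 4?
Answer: -2652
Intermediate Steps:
o = 1/3 (o = 1 - 1/6*4 = 1 - 2/3 = 1/3 ≈ 0.33333)
p(l) = -8 (p(l) = -4 - 4 = -8)
V(D) = 1 (V(D) = 2 - 1 = 1)
N(U) = (1 + U)*(-8 + U) (N(U) = (U + 1)*(U - 8) = (1 + U)*(-8 + U))
(sqrt(-6 + 0))**2*N(25) = (sqrt(-6 + 0))**2*(-8 + 25**2 - 7*25) = (sqrt(-6))**2*(-8 + 625 - 175) = (I*sqrt(6))**2*442 = -6*442 = -2652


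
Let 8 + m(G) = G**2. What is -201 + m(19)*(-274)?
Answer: -96923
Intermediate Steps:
m(G) = -8 + G**2
-201 + m(19)*(-274) = -201 + (-8 + 19**2)*(-274) = -201 + (-8 + 361)*(-274) = -201 + 353*(-274) = -201 - 96722 = -96923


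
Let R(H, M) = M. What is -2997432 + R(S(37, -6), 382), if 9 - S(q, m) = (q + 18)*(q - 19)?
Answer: -2997050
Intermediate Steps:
S(q, m) = 9 - (-19 + q)*(18 + q) (S(q, m) = 9 - (q + 18)*(q - 19) = 9 - (18 + q)*(-19 + q) = 9 - (-19 + q)*(18 + q))
-2997432 + R(S(37, -6), 382) = -2997432 + 382 = -2997050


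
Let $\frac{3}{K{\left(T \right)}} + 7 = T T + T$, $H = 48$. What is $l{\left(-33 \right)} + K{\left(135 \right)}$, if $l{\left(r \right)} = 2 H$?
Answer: $\frac{1761891}{18353} \approx 96.0$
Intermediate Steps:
$K{\left(T \right)} = \frac{3}{-7 + T + T^{2}}$ ($K{\left(T \right)} = \frac{3}{-7 + \left(T T + T\right)} = \frac{3}{-7 + \left(T^{2} + T\right)} = \frac{3}{-7 + \left(T + T^{2}\right)} = \frac{3}{-7 + T + T^{2}}$)
$l{\left(r \right)} = 96$ ($l{\left(r \right)} = 2 \cdot 48 = 96$)
$l{\left(-33 \right)} + K{\left(135 \right)} = 96 + \frac{3}{-7 + 135 + 135^{2}} = 96 + \frac{3}{-7 + 135 + 18225} = 96 + \frac{3}{18353} = \frac{1761891}{18353}$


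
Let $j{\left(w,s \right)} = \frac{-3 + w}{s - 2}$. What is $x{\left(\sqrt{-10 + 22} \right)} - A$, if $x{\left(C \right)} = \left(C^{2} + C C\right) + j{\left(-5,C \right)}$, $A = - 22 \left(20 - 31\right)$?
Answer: $-220 - 2 \sqrt{3} \approx -223.46$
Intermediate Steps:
$j{\left(w,s \right)} = \frac{-3 + w}{-2 + s}$
$A = 242$ ($A = \left(-22\right) \left(-11\right) = 242$)
$x{\left(C \right)} = - \frac{8}{-2 + C} + 2 C^{2}$ ($x{\left(C \right)} = \left(C^{2} + C C\right) + \frac{-3 - 5}{-2 + C} = \left(C^{2} + C^{2}\right) + \frac{1}{-2 + C} \left(-8\right) = 2 C^{2} - \frac{8}{-2 + C} = - \frac{8}{-2 + C} + 2 C^{2}$)
$x{\left(\sqrt{-10 + 22} \right)} - A = \frac{2 \left(-4 + \left(\sqrt{-10 + 22}\right)^{2} \left(-2 + \sqrt{-10 + 22}\right)\right)}{-2 + \sqrt{-10 + 22}} - 242 = \frac{2 \left(-4 + \left(\sqrt{12}\right)^{2} \left(-2 + \sqrt{12}\right)\right)}{-2 + \sqrt{12}} - 242 = \frac{2 \left(-4 + \left(2 \sqrt{3}\right)^{2} \left(-2 + 2 \sqrt{3}\right)\right)}{-2 + 2 \sqrt{3}} - 242 = \frac{2 \left(-4 + 12 \left(-2 + 2 \sqrt{3}\right)\right)}{-2 + 2 \sqrt{3}} - 242 = \frac{2 \left(-4 - \left(24 - 24 \sqrt{3}\right)\right)}{-2 + 2 \sqrt{3}} - 242 = \frac{2 \left(-28 + 24 \sqrt{3}\right)}{-2 + 2 \sqrt{3}} - 242 = -242 + \frac{2 \left(-28 + 24 \sqrt{3}\right)}{-2 + 2 \sqrt{3}}$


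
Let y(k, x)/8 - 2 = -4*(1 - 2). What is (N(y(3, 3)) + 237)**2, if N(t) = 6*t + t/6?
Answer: 284089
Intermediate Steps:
y(k, x) = 48 (y(k, x) = 16 + 8*(-4*(1 - 2)) = 16 + 8*(-4*(-1)) = 16 + 8*4 = 16 + 32 = 48)
N(t) = 37*t/6 (N(t) = 6*t + t*(1/6) = 6*t + t/6 = 37*t/6)
(N(y(3, 3)) + 237)**2 = ((37/6)*48 + 237)**2 = (296 + 237)**2 = 533**2 = 284089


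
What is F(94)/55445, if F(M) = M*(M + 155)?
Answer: 23406/55445 ≈ 0.42215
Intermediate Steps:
F(M) = M*(155 + M)
F(94)/55445 = (94*(155 + 94))/55445 = (94*249)*(1/55445) = 23406*(1/55445) = 23406/55445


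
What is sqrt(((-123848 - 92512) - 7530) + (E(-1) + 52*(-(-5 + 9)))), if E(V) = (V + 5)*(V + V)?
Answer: I*sqrt(224106) ≈ 473.4*I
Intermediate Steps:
E(V) = 2*V*(5 + V) (E(V) = (5 + V)*(2*V) = 2*V*(5 + V))
sqrt(((-123848 - 92512) - 7530) + (E(-1) + 52*(-(-5 + 9)))) = sqrt(((-123848 - 92512) - 7530) + (2*(-1)*(5 - 1) + 52*(-(-5 + 9)))) = sqrt((-216360 - 7530) + (2*(-1)*4 + 52*(-1*4))) = sqrt(-223890 + (-8 + 52*(-4))) = sqrt(-223890 + (-8 - 208)) = sqrt(-223890 - 216) = sqrt(-224106) = I*sqrt(224106)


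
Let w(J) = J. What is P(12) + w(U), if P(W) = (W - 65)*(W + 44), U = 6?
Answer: -2962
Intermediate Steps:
P(W) = (-65 + W)*(44 + W)
P(12) + w(U) = (-2860 + 12² - 21*12) + 6 = (-2860 + 144 - 252) + 6 = -2968 + 6 = -2962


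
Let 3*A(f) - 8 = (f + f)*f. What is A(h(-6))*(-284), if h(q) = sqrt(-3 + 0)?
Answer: -568/3 ≈ -189.33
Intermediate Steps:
h(q) = I*sqrt(3) (h(q) = sqrt(-3) = I*sqrt(3))
A(f) = 8/3 + 2*f**2/3 (A(f) = 8/3 + ((f + f)*f)/3 = 8/3 + ((2*f)*f)/3 = 8/3 + (2*f**2)/3 = 8/3 + 2*f**2/3)
A(h(-6))*(-284) = (8/3 + 2*(I*sqrt(3))**2/3)*(-284) = (8/3 + (2/3)*(-3))*(-284) = (8/3 - 2)*(-284) = (2/3)*(-284) = -568/3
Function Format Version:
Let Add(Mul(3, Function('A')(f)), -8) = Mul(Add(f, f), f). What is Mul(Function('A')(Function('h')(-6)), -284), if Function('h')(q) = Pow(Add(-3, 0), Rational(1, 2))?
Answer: Rational(-568, 3) ≈ -189.33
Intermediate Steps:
Function('h')(q) = Mul(I, Pow(3, Rational(1, 2))) (Function('h')(q) = Pow(-3, Rational(1, 2)) = Mul(I, Pow(3, Rational(1, 2))))
Function('A')(f) = Add(Rational(8, 3), Mul(Rational(2, 3), Pow(f, 2))) (Function('A')(f) = Add(Rational(8, 3), Mul(Rational(1, 3), Mul(Add(f, f), f))) = Add(Rational(8, 3), Mul(Rational(1, 3), Mul(Mul(2, f), f))) = Add(Rational(8, 3), Mul(Rational(1, 3), Mul(2, Pow(f, 2)))) = Add(Rational(8, 3), Mul(Rational(2, 3), Pow(f, 2))))
Mul(Function('A')(Function('h')(-6)), -284) = Mul(Add(Rational(8, 3), Mul(Rational(2, 3), Pow(Mul(I, Pow(3, Rational(1, 2))), 2))), -284) = Mul(Add(Rational(8, 3), Mul(Rational(2, 3), -3)), -284) = Mul(Add(Rational(8, 3), -2), -284) = Mul(Rational(2, 3), -284) = Rational(-568, 3)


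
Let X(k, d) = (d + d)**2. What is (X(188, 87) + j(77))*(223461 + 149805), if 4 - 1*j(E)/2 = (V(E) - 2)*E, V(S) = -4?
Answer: 11648885328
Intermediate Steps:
X(k, d) = 4*d**2 (X(k, d) = (2*d)**2 = 4*d**2)
j(E) = 8 + 12*E (j(E) = 8 - 2*(-4 - 2)*E = 8 - (-12)*E = 8 + 12*E)
(X(188, 87) + j(77))*(223461 + 149805) = (4*87**2 + (8 + 12*77))*(223461 + 149805) = (4*7569 + (8 + 924))*373266 = (30276 + 932)*373266 = 31208*373266 = 11648885328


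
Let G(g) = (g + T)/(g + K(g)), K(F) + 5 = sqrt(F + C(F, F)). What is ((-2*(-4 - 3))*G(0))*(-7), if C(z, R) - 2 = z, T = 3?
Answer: 1470/23 + 294*sqrt(2)/23 ≈ 81.990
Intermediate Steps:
C(z, R) = 2 + z
K(F) = -5 + sqrt(2 + 2*F) (K(F) = -5 + sqrt(F + (2 + F)) = -5 + sqrt(2 + 2*F))
G(g) = (3 + g)/(-5 + g + sqrt(2 + 2*g)) (G(g) = (g + 3)/(g + (-5 + sqrt(2 + 2*g))) = (3 + g)/(-5 + g + sqrt(2 + 2*g)))
((-2*(-4 - 3))*G(0))*(-7) = ((-2*(-4 - 3))*((3 + 0)/(-5 + 0 + sqrt(2)*sqrt(1 + 0))))*(-7) = ((-2*(-7))*(3/(-5 + 0 + sqrt(2)*sqrt(1))))*(-7) = (14*(3/(-5 + 0 + sqrt(2)*1)))*(-7) = (14*(3/(-5 + 0 + sqrt(2))))*(-7) = (14*(3/(-5 + sqrt(2))))*(-7) = (42/(-5 + sqrt(2)))*(-7) = -294/(-5 + sqrt(2))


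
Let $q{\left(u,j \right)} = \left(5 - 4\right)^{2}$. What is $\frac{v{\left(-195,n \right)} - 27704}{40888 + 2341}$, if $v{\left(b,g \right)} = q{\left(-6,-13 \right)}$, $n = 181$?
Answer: $- \frac{27703}{43229} \approx -0.64084$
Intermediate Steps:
$q{\left(u,j \right)} = 1$ ($q{\left(u,j \right)} = 1^{2} = 1$)
$v{\left(b,g \right)} = 1$
$\frac{v{\left(-195,n \right)} - 27704}{40888 + 2341} = \frac{1 - 27704}{40888 + 2341} = - \frac{27703}{43229}$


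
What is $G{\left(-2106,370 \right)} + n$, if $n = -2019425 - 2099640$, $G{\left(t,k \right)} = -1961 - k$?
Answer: $-4121396$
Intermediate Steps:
$n = -4119065$
$G{\left(-2106,370 \right)} + n = \left(-1961 - 370\right) - 4119065 = -2331 - 4119065 = -4121396$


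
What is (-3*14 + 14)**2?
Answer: 784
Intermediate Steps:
(-3*14 + 14)**2 = (-42 + 14)**2 = (-28)**2 = 784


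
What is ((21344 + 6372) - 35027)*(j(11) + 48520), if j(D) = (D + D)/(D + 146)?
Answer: -55692726882/157 ≈ -3.5473e+8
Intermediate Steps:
j(D) = 2*D/(146 + D) (j(D) = (2*D)/(146 + D) = 2*D/(146 + D))
((21344 + 6372) - 35027)*(j(11) + 48520) = ((21344 + 6372) - 35027)*(2*11/(146 + 11) + 48520) = (27716 - 35027)*(2*11/157 + 48520) = -7311*(2*11*(1/157) + 48520) = -7311*(22/157 + 48520) = -7311*7617662/157 = -55692726882/157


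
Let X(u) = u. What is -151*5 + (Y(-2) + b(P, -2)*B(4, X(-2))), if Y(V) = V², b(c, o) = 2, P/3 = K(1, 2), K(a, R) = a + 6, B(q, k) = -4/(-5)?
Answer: -3747/5 ≈ -749.40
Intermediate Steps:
B(q, k) = ⅘ (B(q, k) = -4*(-⅕) = ⅘)
K(a, R) = 6 + a
P = 21 (P = 3*(6 + 1) = 3*7 = 21)
-151*5 + (Y(-2) + b(P, -2)*B(4, X(-2))) = -151*5 + ((-2)² + 2*(⅘)) = -755 + (4 + 8/5) = -755 + 28/5 = -3747/5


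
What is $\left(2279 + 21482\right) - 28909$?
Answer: $-5148$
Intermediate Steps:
$\left(2279 + 21482\right) - 28909 = 23761 - 28909 = -5148$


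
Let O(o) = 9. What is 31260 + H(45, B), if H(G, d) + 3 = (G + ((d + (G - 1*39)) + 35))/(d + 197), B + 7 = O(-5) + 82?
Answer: 8783387/281 ≈ 31258.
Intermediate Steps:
B = 84 (B = -7 + (9 + 82) = -7 + 91 = 84)
H(G, d) = -3 + (-4 + d + 2*G)/(197 + d) (H(G, d) = -3 + (G + ((d + (G - 1*39)) + 35))/(d + 197) = -3 + (G + ((d + (G - 39)) + 35))/(197 + d) = -3 + (G + ((d + (-39 + G)) + 35))/(197 + d) = -3 + (G + ((-39 + G + d) + 35))/(197 + d) = -3 + (G + (-4 + G + d))/(197 + d) = -3 + (-4 + d + 2*G)/(197 + d))
31260 + H(45, B) = 31260 + (-595 - 2*84 + 2*45)/(197 + 84) = 31260 + (-595 - 168 + 90)/281 = 31260 + (1/281)*(-673) = 31260 - 673/281 = 8783387/281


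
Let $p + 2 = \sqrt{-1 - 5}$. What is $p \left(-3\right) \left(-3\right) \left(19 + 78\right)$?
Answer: $-1746 + 873 i \sqrt{6} \approx -1746.0 + 2138.4 i$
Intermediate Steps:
$p = -2 + i \sqrt{6}$ ($p = -2 + \sqrt{-1 - 5} = -2 + \sqrt{-6} = -2 + i \sqrt{6} \approx -2.0 + 2.4495 i$)
$p \left(-3\right) \left(-3\right) \left(19 + 78\right) = \left(-2 + i \sqrt{6}\right) \left(-3\right) \left(-3\right) \left(19 + 78\right) = \left(6 - 3 i \sqrt{6}\right) \left(-3\right) 97 = \left(-18 + 9 i \sqrt{6}\right) 97 = -1746 + 873 i \sqrt{6}$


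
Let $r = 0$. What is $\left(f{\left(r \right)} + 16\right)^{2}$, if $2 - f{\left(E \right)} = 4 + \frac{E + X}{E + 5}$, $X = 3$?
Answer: $\frac{4489}{25} \approx 179.56$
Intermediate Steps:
$f{\left(E \right)} = -2 - \frac{3 + E}{5 + E}$ ($f{\left(E \right)} = 2 - \left(4 + \frac{E + 3}{E + 5}\right) = 2 - \left(4 + \frac{3 + E}{5 + E}\right) = -2 - \frac{3 + E}{5 + E}$)
$\left(f{\left(r \right)} + 16\right)^{2} = \left(\frac{-13 - 0}{5 + 0} + 16\right)^{2} = \left(\frac{-13 + 0}{5} + 16\right)^{2} = \left(\frac{1}{5} \left(-13\right) + 16\right)^{2} = \left(- \frac{13}{5} + 16\right)^{2} = \left(\frac{67}{5}\right)^{2} = \frac{4489}{25}$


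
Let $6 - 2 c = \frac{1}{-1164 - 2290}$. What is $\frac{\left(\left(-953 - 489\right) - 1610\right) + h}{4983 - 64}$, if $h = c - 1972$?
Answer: $- \frac{34685067}{33980452} \approx -1.0207$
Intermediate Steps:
$c = \frac{20725}{6908}$ ($c = 3 - \frac{1}{2 \left(-1164 - 2290\right)} = 3 - \frac{1}{2 \left(-3454\right)} = 3 - - \frac{1}{6908} = 3 + \frac{1}{6908} = \frac{20725}{6908} \approx 3.0001$)
$h = - \frac{13601851}{6908}$ ($h = \frac{20725}{6908} - 1972 = - \frac{13601851}{6908} \approx -1969.0$)
$\frac{\left(\left(-953 - 489\right) - 1610\right) + h}{4983 - 64} = \frac{\left(\left(-953 - 489\right) - 1610\right) - \frac{13601851}{6908}}{4983 - 64} = \frac{\left(-1442 - 1610\right) - \frac{13601851}{6908}}{4919} = \left(-3052 - \frac{13601851}{6908}\right) \frac{1}{4919} = \left(- \frac{34685067}{6908}\right) \frac{1}{4919} = - \frac{34685067}{33980452}$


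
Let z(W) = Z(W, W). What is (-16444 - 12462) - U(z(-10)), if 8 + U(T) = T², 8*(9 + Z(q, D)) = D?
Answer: -464049/16 ≈ -29003.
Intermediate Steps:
Z(q, D) = -9 + D/8
z(W) = -9 + W/8
U(T) = -8 + T²
(-16444 - 12462) - U(z(-10)) = (-16444 - 12462) - (-8 + (-9 + (⅛)*(-10))²) = -28906 - (-8 + (-9 - 5/4)²) = -28906 - (-8 + (-41/4)²) = -28906 - (-8 + 1681/16) = -28906 - 1*1553/16 = -28906 - 1553/16 = -464049/16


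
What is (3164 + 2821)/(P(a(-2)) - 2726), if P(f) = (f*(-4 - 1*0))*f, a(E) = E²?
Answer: -133/62 ≈ -2.1452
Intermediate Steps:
P(f) = -4*f² (P(f) = (f*(-4 + 0))*f = (f*(-4))*f = (-4*f)*f = -4*f²)
(3164 + 2821)/(P(a(-2)) - 2726) = (3164 + 2821)/(-4*((-2)²)² - 2726) = 5985/(-4*4² - 2726) = 5985/(-4*16 - 2726) = 5985/(-64 - 2726) = 5985/(-2790) = 5985*(-1/2790) = -133/62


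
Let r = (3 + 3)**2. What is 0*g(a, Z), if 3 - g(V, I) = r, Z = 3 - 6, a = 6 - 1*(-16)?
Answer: 0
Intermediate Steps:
a = 22 (a = 6 + 16 = 22)
Z = -3
r = 36 (r = 6**2 = 36)
g(V, I) = -33 (g(V, I) = 3 - 1*36 = 3 - 36 = -33)
0*g(a, Z) = 0*(-33) = 0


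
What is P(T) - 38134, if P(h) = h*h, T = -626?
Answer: 353742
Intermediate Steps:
P(h) = h²
P(T) - 38134 = (-626)² - 38134 = 391876 - 38134 = 353742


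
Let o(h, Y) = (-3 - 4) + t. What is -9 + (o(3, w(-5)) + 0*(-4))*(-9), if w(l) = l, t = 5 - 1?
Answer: 18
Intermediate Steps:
t = 4
o(h, Y) = -3 (o(h, Y) = (-3 - 4) + 4 = -7 + 4 = -3)
-9 + (o(3, w(-5)) + 0*(-4))*(-9) = -9 + (-3 + 0*(-4))*(-9) = -9 + (-3 + 0)*(-9) = -9 - 3*(-9) = -9 + 27 = 18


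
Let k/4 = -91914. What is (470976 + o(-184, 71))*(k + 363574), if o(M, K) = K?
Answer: -1922813854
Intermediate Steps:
k = -367656 (k = 4*(-91914) = -367656)
(470976 + o(-184, 71))*(k + 363574) = (470976 + 71)*(-367656 + 363574) = 471047*(-4082) = -1922813854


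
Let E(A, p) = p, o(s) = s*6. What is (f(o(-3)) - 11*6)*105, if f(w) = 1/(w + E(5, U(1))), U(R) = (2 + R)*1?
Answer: -6937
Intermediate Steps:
o(s) = 6*s
U(R) = 2 + R
f(w) = 1/(3 + w) (f(w) = 1/(w + (2 + 1)) = 1/(w + 3) = 1/(3 + w))
(f(o(-3)) - 11*6)*105 = (1/(3 + 6*(-3)) - 11*6)*105 = (1/(3 - 18) - 66)*105 = (1/(-15) - 66)*105 = (-1/15 - 66)*105 = -991/15*105 = -6937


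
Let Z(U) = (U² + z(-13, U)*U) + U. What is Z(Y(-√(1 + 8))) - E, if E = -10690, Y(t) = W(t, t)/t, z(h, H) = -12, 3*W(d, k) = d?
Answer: 96178/9 ≈ 10686.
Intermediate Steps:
W(d, k) = d/3
Y(t) = ⅓ (Y(t) = (t/3)/t = ⅓)
Z(U) = U² - 11*U (Z(U) = (U² - 12*U) + U = U² - 11*U)
Z(Y(-√(1 + 8))) - E = (-11 + ⅓)/3 - 1*(-10690) = (⅓)*(-32/3) + 10690 = -32/9 + 10690 = 96178/9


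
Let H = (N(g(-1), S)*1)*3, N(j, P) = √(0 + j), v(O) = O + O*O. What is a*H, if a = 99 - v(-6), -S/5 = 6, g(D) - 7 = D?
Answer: 207*√6 ≈ 507.04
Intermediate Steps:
g(D) = 7 + D
v(O) = O + O²
S = -30 (S = -5*6 = -30)
N(j, P) = √j
a = 69 (a = 99 - (-6)*(1 - 6) = 99 - (-6)*(-5) = 99 - 1*30 = 99 - 30 = 69)
H = 3*√6 (H = (√(7 - 1)*1)*3 = (√6*1)*3 = √6*3 = 3*√6 ≈ 7.3485)
a*H = 69*(3*√6) = 207*√6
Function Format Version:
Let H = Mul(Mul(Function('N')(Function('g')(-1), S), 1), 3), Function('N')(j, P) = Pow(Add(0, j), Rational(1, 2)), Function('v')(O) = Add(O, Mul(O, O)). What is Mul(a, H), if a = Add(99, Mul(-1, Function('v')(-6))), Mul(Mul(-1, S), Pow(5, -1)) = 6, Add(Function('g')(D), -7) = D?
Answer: Mul(207, Pow(6, Rational(1, 2))) ≈ 507.04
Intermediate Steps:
Function('g')(D) = Add(7, D)
Function('v')(O) = Add(O, Pow(O, 2))
S = -30 (S = Mul(-5, 6) = -30)
Function('N')(j, P) = Pow(j, Rational(1, 2))
a = 69 (a = Add(99, Mul(-1, Mul(-6, Add(1, -6)))) = Add(99, Mul(-1, Mul(-6, -5))) = Add(99, Mul(-1, 30)) = Add(99, -30) = 69)
H = Mul(3, Pow(6, Rational(1, 2))) (H = Mul(Mul(Pow(Add(7, -1), Rational(1, 2)), 1), 3) = Mul(Mul(Pow(6, Rational(1, 2)), 1), 3) = Mul(Pow(6, Rational(1, 2)), 3) = Mul(3, Pow(6, Rational(1, 2))) ≈ 7.3485)
Mul(a, H) = Mul(69, Mul(3, Pow(6, Rational(1, 2)))) = Mul(207, Pow(6, Rational(1, 2)))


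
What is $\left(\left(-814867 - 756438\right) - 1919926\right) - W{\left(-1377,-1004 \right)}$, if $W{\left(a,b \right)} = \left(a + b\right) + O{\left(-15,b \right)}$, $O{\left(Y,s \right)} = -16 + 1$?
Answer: $-3488835$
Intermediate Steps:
$O{\left(Y,s \right)} = -15$
$W{\left(a,b \right)} = -15 + a + b$ ($W{\left(a,b \right)} = \left(a + b\right) - 15 = -15 + a + b$)
$\left(\left(-814867 - 756438\right) - 1919926\right) - W{\left(-1377,-1004 \right)} = \left(\left(-814867 - 756438\right) - 1919926\right) - \left(-15 - 1377 - 1004\right) = \left(-1571305 - 1919926\right) - -2396 = -3491231 + 2396 = -3488835$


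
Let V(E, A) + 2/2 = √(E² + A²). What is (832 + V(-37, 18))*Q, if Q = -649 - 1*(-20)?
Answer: -522699 - 629*√1693 ≈ -5.4858e+5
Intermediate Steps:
Q = -629 (Q = -649 + 20 = -629)
V(E, A) = -1 + √(A² + E²) (V(E, A) = -1 + √(E² + A²) = -1 + √(A² + E²))
(832 + V(-37, 18))*Q = (832 + (-1 + √(18² + (-37)²)))*(-629) = (832 + (-1 + √(324 + 1369)))*(-629) = (832 + (-1 + √1693))*(-629) = (831 + √1693)*(-629) = -522699 - 629*√1693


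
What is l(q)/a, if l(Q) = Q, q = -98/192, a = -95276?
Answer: 49/9146496 ≈ 5.3572e-6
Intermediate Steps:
q = -49/96 (q = -98*1/192 = -49/96 ≈ -0.51042)
l(q)/a = -49/96/(-95276) = -49/96*(-1/95276) = 49/9146496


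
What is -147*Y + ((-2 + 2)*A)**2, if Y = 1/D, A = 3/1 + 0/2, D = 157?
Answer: -147/157 ≈ -0.93631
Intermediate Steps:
A = 3 (A = 3*1 + 0*(1/2) = 3 + 0 = 3)
Y = 1/157 ≈ 0.0063694
-147*Y + ((-2 + 2)*A)**2 = -147*1/157 + ((-2 + 2)*3)**2 = -147/157 + (0*3)**2 = -147/157 + 0**2 = -147/157 + 0 = -147/157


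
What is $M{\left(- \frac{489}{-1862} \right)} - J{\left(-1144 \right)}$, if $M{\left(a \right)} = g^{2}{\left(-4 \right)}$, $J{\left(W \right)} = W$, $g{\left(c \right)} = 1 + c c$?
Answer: $1433$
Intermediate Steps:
$g{\left(c \right)} = 1 + c^{2}$
$M{\left(a \right)} = 289$ ($M{\left(a \right)} = \left(1 + \left(-4\right)^{2}\right)^{2} = \left(1 + 16\right)^{2} = 17^{2} = 289$)
$M{\left(- \frac{489}{-1862} \right)} - J{\left(-1144 \right)} = 289 - -1144 = 289 + 1144 = 1433$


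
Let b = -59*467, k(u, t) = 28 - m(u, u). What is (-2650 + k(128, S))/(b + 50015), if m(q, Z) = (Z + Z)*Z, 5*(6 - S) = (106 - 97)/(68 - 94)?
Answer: -17695/11231 ≈ -1.5756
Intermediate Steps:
S = 789/130 (S = 6 - (106 - 97)/(5*(68 - 94)) = 6 - 9/(5*(-26)) = 6 - 9*(-1)/(5*26) = 6 - ⅕*(-9/26) = 6 + 9/130 = 789/130 ≈ 6.0692)
m(q, Z) = 2*Z² (m(q, Z) = (2*Z)*Z = 2*Z²)
k(u, t) = 28 - 2*u²
b = -27553
(-2650 + k(128, S))/(b + 50015) = (-2650 + (28 - 2*128²))/(-27553 + 50015) = (-2650 + (28 - 2*16384))/22462 = (-2650 + (28 - 32768))*(1/22462) = (-2650 - 32740)*(1/22462) = -35390*1/22462 = -17695/11231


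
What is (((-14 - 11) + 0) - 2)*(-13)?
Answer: 351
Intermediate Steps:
(((-14 - 11) + 0) - 2)*(-13) = ((-25 + 0) - 2)*(-13) = (-25 - 2)*(-13) = -27*(-13) = 351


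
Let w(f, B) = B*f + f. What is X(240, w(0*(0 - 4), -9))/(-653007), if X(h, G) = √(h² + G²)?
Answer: -80/217669 ≈ -0.00036753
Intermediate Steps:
w(f, B) = f + B*f
X(h, G) = √(G² + h²)
X(240, w(0*(0 - 4), -9))/(-653007) = √(((0*(0 - 4))*(1 - 9))² + 240²)/(-653007) = √(((0*(-4))*(-8))² + 57600)*(-1/653007) = √((0*(-8))² + 57600)*(-1/653007) = √(0² + 57600)*(-1/653007) = √(0 + 57600)*(-1/653007) = √57600*(-1/653007) = 240*(-1/653007) = -80/217669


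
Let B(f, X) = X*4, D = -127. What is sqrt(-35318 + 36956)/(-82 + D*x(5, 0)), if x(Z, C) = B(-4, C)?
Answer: -3*sqrt(182)/82 ≈ -0.49356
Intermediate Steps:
B(f, X) = 4*X
x(Z, C) = 4*C
sqrt(-35318 + 36956)/(-82 + D*x(5, 0)) = sqrt(-35318 + 36956)/(-82 - 508*0) = sqrt(1638)/(-82 - 127*0) = (3*sqrt(182))/(-82 + 0) = (3*sqrt(182))/(-82) = (3*sqrt(182))*(-1/82) = -3*sqrt(182)/82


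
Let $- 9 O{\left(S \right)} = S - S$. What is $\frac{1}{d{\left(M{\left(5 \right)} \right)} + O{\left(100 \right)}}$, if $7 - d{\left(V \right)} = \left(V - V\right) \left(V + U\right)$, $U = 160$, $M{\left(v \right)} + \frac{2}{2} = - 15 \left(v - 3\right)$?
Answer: $\frac{1}{7} \approx 0.14286$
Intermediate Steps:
$M{\left(v \right)} = 44 - 15 v$ ($M{\left(v \right)} = -1 - 15 \left(v - 3\right) = -1 - 15 \left(-3 + v\right) = -1 - \left(-45 + 15 v\right) = 44 - 15 v$)
$O{\left(S \right)} = 0$ ($O{\left(S \right)} = - \frac{S - S}{9} = \left(- \frac{1}{9}\right) 0 = 0$)
$d{\left(V \right)} = 7$ ($d{\left(V \right)} = 7 - \left(V - V\right) \left(V + 160\right) = 7 - 0 \left(160 + V\right) = 7 - 0 = 7 + 0 = 7$)
$\frac{1}{d{\left(M{\left(5 \right)} \right)} + O{\left(100 \right)}} = \frac{1}{7 + 0} = \frac{1}{7}$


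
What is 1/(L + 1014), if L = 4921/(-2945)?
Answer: 155/156911 ≈ 0.00098782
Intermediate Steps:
L = -259/155 (L = 4921*(-1/2945) = -259/155 ≈ -1.6710)
1/(L + 1014) = 1/(-259/155 + 1014) = 1/(156911/155) = 155/156911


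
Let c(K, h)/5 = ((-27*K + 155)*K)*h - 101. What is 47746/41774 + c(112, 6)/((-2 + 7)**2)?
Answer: -40271457838/104435 ≈ -3.8561e+5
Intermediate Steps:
c(K, h) = -505 + 5*K*h*(155 - 27*K) (c(K, h) = 5*(((-27*K + 155)*K)*h - 101) = 5*(((155 - 27*K)*K)*h - 101) = 5*((K*(155 - 27*K))*h - 101) = 5*(K*h*(155 - 27*K) - 101) = 5*(-101 + K*h*(155 - 27*K)) = -505 + 5*K*h*(155 - 27*K))
47746/41774 + c(112, 6)/((-2 + 7)**2) = 47746/41774 + (-505 - 135*6*112**2 + 775*112*6)/((-2 + 7)**2) = 47746*(1/41774) + (-505 - 135*6*12544 + 520800)/(5**2) = 23873/20887 + (-505 - 10160640 + 520800)/25 = 23873/20887 - 9640345*1/25 = 23873/20887 - 1928069/5 = -40271457838/104435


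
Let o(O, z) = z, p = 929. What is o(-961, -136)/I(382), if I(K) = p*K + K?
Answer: -34/88815 ≈ -0.00038282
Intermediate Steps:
I(K) = 930*K (I(K) = 929*K + K = 930*K)
o(-961, -136)/I(382) = -136/(930*382) = -136/355260 = -136*1/355260 = -34/88815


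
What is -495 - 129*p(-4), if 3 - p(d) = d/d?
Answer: -753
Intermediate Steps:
p(d) = 2 (p(d) = 3 - d/d = 3 - 1*1 = 3 - 1 = 2)
-495 - 129*p(-4) = -495 - 129*2 = -495 - 258 = -753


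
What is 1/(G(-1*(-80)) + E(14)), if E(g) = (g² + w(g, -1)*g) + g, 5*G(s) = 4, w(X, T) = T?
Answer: 5/984 ≈ 0.0050813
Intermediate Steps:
G(s) = ⅘ (G(s) = (⅕)*4 = ⅘)
E(g) = g² (E(g) = (g² - g) + g = g²)
1/(G(-1*(-80)) + E(14)) = 1/(⅘ + 14²) = 1/(⅘ + 196) = 1/(984/5) = 5/984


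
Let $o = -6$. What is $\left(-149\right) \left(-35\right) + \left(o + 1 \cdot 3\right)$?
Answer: $5212$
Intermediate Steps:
$\left(-149\right) \left(-35\right) + \left(o + 1 \cdot 3\right) = \left(-149\right) \left(-35\right) + \left(-6 + 1 \cdot 3\right) = 5215 + \left(-6 + 3\right) = 5215 - 3 = 5212$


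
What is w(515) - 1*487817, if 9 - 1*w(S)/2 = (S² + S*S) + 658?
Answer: -1550015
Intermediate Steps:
w(S) = -1298 - 4*S² (w(S) = 18 - 2*((S² + S*S) + 658) = 18 - 2*((S² + S²) + 658) = 18 - 2*(2*S² + 658) = 18 - 2*(658 + 2*S²) = 18 + (-1316 - 4*S²) = -1298 - 4*S²)
w(515) - 1*487817 = (-1298 - 4*515²) - 1*487817 = (-1298 - 4*265225) - 487817 = (-1298 - 1060900) - 487817 = -1062198 - 487817 = -1550015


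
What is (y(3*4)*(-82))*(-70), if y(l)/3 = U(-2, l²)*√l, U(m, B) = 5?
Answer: 172200*√3 ≈ 2.9826e+5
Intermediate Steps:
y(l) = 15*√l (y(l) = 3*(5*√l) = 15*√l)
(y(3*4)*(-82))*(-70) = ((15*√(3*4))*(-82))*(-70) = ((15*√12)*(-82))*(-70) = ((15*(2*√3))*(-82))*(-70) = ((30*√3)*(-82))*(-70) = -2460*√3*(-70) = 172200*√3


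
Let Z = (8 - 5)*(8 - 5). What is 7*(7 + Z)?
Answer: 112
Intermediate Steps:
Z = 9 (Z = 3*3 = 9)
7*(7 + Z) = 7*(7 + 9) = 7*16 = 112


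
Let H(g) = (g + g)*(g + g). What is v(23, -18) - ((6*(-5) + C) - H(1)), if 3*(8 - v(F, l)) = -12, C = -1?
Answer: 47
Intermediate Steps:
v(F, l) = 12 (v(F, l) = 8 - ⅓*(-12) = 8 + 4 = 12)
H(g) = 4*g² (H(g) = (2*g)*(2*g) = 4*g²)
v(23, -18) - ((6*(-5) + C) - H(1)) = 12 - ((6*(-5) - 1) - 4*1²) = 12 - ((-30 - 1) - 4) = 12 - (-31 - 1*4) = 12 - (-31 - 4) = 12 - 1*(-35) = 12 + 35 = 47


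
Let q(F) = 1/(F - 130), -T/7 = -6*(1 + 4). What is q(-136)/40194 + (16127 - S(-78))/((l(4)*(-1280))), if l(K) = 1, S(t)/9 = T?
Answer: -38054091857/3421313280 ≈ -11.123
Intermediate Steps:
T = 210 (T = -(-42)*(1 + 4) = -(-42)*5 = -7*(-30) = 210)
S(t) = 1890 (S(t) = 9*210 = 1890)
q(F) = 1/(-130 + F)
q(-136)/40194 + (16127 - S(-78))/((l(4)*(-1280))) = 1/(-130 - 136*40194) + (16127 - 1*1890)/((1*(-1280))) = (1/40194)/(-266) + (16127 - 1890)/(-1280) = -1/266*1/40194 + 14237*(-1/1280) = -1/10691604 - 14237/1280 = -38054091857/3421313280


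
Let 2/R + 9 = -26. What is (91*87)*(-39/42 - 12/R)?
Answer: 3310437/2 ≈ 1.6552e+6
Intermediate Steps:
R = -2/35 (R = 2/(-9 - 26) = 2/(-35) = 2*(-1/35) = -2/35 ≈ -0.057143)
(91*87)*(-39/42 - 12/R) = (91*87)*(-39/42 - 12/(-2/35)) = 7917*(-39*1/42 - 12*(-35/2)) = 7917*(-13/14 + 210) = 7917*(2927/14) = 3310437/2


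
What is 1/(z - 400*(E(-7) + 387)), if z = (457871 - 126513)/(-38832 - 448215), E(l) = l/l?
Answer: -487047/75590025758 ≈ -6.4433e-6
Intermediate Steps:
E(l) = 1
z = -331358/487047 (z = 331358/(-487047) = 331358*(-1/487047) = -331358/487047 ≈ -0.68034)
1/(z - 400*(E(-7) + 387)) = 1/(-331358/487047 - 400*(1 + 387)) = 1/(-331358/487047 - 400*388) = 1/(-331358/487047 - 155200) = 1/(-75590025758/487047) = -487047/75590025758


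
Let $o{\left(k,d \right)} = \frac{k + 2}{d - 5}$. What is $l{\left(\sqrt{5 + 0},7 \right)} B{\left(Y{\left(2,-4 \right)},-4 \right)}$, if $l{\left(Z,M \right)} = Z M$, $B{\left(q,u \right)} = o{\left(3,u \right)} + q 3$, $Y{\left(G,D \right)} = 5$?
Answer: $\frac{910 \sqrt{5}}{9} \approx 226.09$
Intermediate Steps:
$o{\left(k,d \right)} = \frac{2 + k}{-5 + d}$
$B{\left(q,u \right)} = 3 q + \frac{5}{-5 + u}$ ($B{\left(q,u \right)} = \frac{2 + 3}{-5 + u} + q 3 = \frac{1}{-5 + u} 5 + 3 q = \frac{5}{-5 + u} + 3 q = 3 q + \frac{5}{-5 + u}$)
$l{\left(Z,M \right)} = M Z$
$l{\left(\sqrt{5 + 0},7 \right)} B{\left(Y{\left(2,-4 \right)},-4 \right)} = 7 \sqrt{5 + 0} \frac{5 + 3 \cdot 5 \left(-5 - 4\right)}{-5 - 4} = 7 \sqrt{5} \frac{5 + 3 \cdot 5 \left(-9\right)}{-9} = 7 \sqrt{5} \left(- \frac{5 - 135}{9}\right) = 7 \sqrt{5} \left(\left(- \frac{1}{9}\right) \left(-130\right)\right) = 7 \sqrt{5} \cdot \frac{130}{9} = \frac{910 \sqrt{5}}{9}$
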